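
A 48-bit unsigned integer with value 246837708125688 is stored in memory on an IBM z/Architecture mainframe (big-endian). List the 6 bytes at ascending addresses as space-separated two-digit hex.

E0 7F 61 E8 F5 F8

246837708125688 in hexadecimal, padded to 48 bits, is 0xE07F61E8F5F8.
Split into bytes (most-significant first): E0 7F 61 E8 F5 F8.
In big-endian order the high byte comes first in memory.
So the memory order matches the most-significant-first order: E0 7F 61 E8 F5 F8.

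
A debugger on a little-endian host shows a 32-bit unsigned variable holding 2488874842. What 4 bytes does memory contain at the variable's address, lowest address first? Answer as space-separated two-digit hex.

2488874842 in hexadecimal, padded to 32 bits, is 0x9459375A.
Split into bytes (most-significant first): 94 59 37 5A.
Little-endian stores the least-significant byte at the lowest address.
So at ascending addresses the bytes are 5A 37 59 94.

5A 37 59 94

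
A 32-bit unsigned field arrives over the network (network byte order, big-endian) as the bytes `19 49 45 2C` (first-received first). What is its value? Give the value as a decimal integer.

424232236

Big-endian stores the most-significant byte at the lowest address.
The bytes are already most-significant first: 0x1949452C.
0x1949452C = 424232236.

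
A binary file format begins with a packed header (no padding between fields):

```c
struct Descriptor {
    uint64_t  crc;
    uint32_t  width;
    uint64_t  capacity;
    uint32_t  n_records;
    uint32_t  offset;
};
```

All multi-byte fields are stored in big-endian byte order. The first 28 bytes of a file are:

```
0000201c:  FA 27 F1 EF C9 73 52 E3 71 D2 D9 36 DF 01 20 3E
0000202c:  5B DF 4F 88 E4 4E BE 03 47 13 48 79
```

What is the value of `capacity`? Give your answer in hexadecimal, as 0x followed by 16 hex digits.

`capacity` follows `crc` (8 B), `width` (4 B), so it starts at offset 8 + 4 = 12 and occupies 8 bytes.
Bytes at offsets 12..19: DF 01 20 3E 5B DF 4F 88.
Big-endian stores the most-significant byte at the lowest address.
The bytes are already most-significant first: 0xDF01203E5BDF4F88.

0xDF01203E5BDF4F88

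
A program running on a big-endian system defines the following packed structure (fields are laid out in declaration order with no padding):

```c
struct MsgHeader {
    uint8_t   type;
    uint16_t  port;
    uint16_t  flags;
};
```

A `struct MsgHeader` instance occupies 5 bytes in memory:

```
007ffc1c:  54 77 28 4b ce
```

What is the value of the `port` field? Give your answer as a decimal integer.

30504

`port` follows `type` (1 byte), so it starts at byte offset 1 and occupies 2 bytes.
Bytes at offsets 1..2: 77 28.
In big-endian order the high byte comes first in memory.
The bytes are already most-significant first: 0x7728.
0x7728 = 30504.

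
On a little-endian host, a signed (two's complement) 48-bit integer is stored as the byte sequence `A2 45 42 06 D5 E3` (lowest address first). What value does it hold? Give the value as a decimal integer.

Little-endian: lowest address holds the least-significant byte.
Reassemble most-significant byte first: E3 D5 06 42 45 A2 → 0xE3D5064245A2.
Top bit is set, so as a signed 48-bit value this is 0xE3D5064245A2 − 2^48 = -30970904164958.

-30970904164958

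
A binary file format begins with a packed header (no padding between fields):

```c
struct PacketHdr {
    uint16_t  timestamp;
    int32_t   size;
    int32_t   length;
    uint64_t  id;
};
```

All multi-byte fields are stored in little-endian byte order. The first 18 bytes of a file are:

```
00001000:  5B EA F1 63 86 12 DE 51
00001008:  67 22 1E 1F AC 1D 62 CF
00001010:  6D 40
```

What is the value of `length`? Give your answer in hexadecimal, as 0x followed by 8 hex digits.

`length` follows `timestamp` (2 B), `size` (4 B), so it starts at offset 2 + 4 = 6 and occupies 4 bytes.
Bytes at offsets 6..9: DE 51 67 22.
In little-endian order the low byte comes first in memory.
Reassemble most-significant byte first: 22 67 51 DE → 0x226751DE.

0x226751DE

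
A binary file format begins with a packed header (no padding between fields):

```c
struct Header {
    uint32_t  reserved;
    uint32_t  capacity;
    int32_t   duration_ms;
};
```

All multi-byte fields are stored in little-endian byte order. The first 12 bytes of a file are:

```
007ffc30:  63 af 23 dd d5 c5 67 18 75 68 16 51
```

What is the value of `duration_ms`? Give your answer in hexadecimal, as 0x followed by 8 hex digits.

0x51166875

`duration_ms` follows `reserved` (4 B), `capacity` (4 B), so it starts at offset 4 + 4 = 8 and occupies 4 bytes.
Bytes at offsets 8..11: 75 68 16 51.
In little-endian order the low byte comes first in memory.
Reassemble most-significant byte first: 51 16 68 75 → 0x51166875.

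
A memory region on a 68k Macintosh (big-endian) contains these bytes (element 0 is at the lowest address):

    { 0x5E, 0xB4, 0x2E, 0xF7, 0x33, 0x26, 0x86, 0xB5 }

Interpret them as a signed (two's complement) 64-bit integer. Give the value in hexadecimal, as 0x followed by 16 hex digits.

Big-endian: lowest address holds the most-significant byte.
The bytes are already most-significant first: 0x5EB42EF7332686B5.

0x5EB42EF7332686B5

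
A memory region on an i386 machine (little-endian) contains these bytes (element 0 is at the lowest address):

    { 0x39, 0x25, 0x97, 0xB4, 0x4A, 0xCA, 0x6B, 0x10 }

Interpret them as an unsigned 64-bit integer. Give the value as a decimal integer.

1183261749321082169

In little-endian order the low byte comes first in memory.
Reassemble most-significant byte first: 10 6B CA 4A B4 97 25 39 → 0x106BCA4AB4972539.
0x106BCA4AB4972539 = 1183261749321082169.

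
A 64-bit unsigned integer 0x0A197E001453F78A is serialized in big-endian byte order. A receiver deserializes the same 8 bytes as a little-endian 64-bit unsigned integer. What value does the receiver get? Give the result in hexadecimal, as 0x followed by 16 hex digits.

Stored big-endian, the bytes at ascending addresses are 0A 19 7E 00 14 53 F7 8A.
Read back as little-endian, the first byte is least significant, giving 0x8AF75314007E190A.

0x8AF75314007E190A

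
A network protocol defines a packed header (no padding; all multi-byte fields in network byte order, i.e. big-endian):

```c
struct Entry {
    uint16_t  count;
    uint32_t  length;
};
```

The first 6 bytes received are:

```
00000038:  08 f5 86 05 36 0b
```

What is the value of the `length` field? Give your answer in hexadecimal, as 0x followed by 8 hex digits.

`length` follows `count` (2 bytes), so it starts at byte offset 2 and occupies 4 bytes.
Bytes at offsets 2..5: 86 05 36 0B.
Big-endian: lowest address holds the most-significant byte.
The bytes are already most-significant first: 0x8605360B.

0x8605360B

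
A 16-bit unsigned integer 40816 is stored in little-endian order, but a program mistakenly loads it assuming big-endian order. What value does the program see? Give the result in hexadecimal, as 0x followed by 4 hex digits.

40816 in 16-bit hexadecimal is 0x9F70.
Stored little-endian, the bytes at ascending addresses are 70 9F.
Read back as big-endian, the last byte is least significant, giving 0x709F.

0x709F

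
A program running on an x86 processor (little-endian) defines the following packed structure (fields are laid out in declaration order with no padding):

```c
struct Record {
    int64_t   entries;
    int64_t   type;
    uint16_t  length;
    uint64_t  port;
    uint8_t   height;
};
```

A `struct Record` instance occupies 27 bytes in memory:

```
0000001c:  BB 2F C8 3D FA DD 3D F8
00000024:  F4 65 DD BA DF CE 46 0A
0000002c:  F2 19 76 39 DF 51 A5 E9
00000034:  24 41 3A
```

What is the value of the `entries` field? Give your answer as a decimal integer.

-559046711875981381

`entries` is the first field, at byte offset 0, occupying 8 bytes.
Bytes at offsets 0..7: BB 2F C8 3D FA DD 3D F8.
Little-endian: lowest address holds the least-significant byte.
Reassemble most-significant byte first: F8 3D DD FA 3D C8 2F BB → 0xF83DDDFA3DC82FBB.
Top bit is set, so as a signed 64-bit value this is 0xF83DDDFA3DC82FBB − 2^64 = -559046711875981381.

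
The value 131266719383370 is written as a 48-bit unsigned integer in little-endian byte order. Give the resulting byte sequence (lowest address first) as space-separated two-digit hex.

4A FF 2D EA 62 77

131266719383370 in hexadecimal, padded to 48 bits, is 0x7762EA2DFF4A.
Split into bytes (most-significant first): 77 62 EA 2D FF 4A.
Little-endian: lowest address holds the least-significant byte.
So at ascending addresses the bytes are 4A FF 2D EA 62 77.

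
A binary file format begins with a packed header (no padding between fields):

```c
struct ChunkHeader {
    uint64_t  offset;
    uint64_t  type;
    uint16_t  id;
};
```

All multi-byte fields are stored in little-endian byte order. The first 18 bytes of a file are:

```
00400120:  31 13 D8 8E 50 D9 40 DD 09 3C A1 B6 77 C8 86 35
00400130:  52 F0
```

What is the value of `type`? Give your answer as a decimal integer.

`type` follows `offset` (8 bytes), so it starts at byte offset 8 and occupies 8 bytes.
Bytes at offsets 8..15: 09 3C A1 B6 77 C8 86 35.
Little-endian: lowest address holds the least-significant byte.
Reassemble most-significant byte first: 35 86 C8 77 B6 A1 3C 09 → 0x3586C877B6A13C09.
0x3586C877B6A13C09 = 3856990547380091913.

3856990547380091913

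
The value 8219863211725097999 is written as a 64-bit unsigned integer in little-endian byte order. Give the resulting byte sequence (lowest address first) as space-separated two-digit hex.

8219863211725097999 in hexadecimal, padded to 64 bits, is 0x7212D20A552D0C0F.
Split into bytes (most-significant first): 72 12 D2 0A 55 2D 0C 0F.
In little-endian order the low byte comes first in memory.
So at ascending addresses the bytes are 0F 0C 2D 55 0A D2 12 72.

0F 0C 2D 55 0A D2 12 72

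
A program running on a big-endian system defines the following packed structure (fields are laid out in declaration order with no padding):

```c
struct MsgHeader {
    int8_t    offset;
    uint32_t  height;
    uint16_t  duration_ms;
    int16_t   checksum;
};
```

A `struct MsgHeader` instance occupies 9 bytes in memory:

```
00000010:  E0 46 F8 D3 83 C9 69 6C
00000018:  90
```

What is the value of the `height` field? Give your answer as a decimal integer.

`height` follows `offset` (1 byte), so it starts at byte offset 1 and occupies 4 bytes.
Bytes at offsets 1..4: 46 F8 D3 83.
Big-endian: lowest address holds the most-significant byte.
The bytes are already most-significant first: 0x46F8D383.
0x46F8D383 = 1190712195.

1190712195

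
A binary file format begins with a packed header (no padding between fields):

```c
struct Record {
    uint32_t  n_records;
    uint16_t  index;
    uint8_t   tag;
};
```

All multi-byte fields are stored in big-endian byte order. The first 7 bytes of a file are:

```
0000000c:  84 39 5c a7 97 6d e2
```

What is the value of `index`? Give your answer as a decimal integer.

38765

`index` follows `n_records` (4 bytes), so it starts at byte offset 4 and occupies 2 bytes.
Bytes at offsets 4..5: 97 6D.
Big-endian: lowest address holds the most-significant byte.
The bytes are already most-significant first: 0x976D.
0x976D = 38765.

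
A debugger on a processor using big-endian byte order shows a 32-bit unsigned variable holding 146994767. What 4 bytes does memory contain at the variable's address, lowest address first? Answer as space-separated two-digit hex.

146994767 in hexadecimal, padded to 32 bits, is 0x08C2F64F.
Split into bytes (most-significant first): 08 C2 F6 4F.
Big-endian stores the most-significant byte at the lowest address.
So the memory order matches the most-significant-first order: 08 C2 F6 4F.

08 C2 F6 4F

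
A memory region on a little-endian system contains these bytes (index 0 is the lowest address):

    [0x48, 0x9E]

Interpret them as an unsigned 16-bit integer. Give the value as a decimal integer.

Little-endian stores the least-significant byte at the lowest address.
Reassemble most-significant byte first: 9E 48 → 0x9E48.
0x9E48 = 40520.

40520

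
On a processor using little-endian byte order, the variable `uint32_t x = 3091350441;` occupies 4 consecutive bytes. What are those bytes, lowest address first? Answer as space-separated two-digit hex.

A9 43 42 B8

3091350441 in hexadecimal, padded to 32 bits, is 0xB84243A9.
Split into bytes (most-significant first): B8 42 43 A9.
Little-endian: lowest address holds the least-significant byte.
So at ascending addresses the bytes are A9 43 42 B8.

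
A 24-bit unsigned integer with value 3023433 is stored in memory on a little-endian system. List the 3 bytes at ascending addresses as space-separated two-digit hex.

49 22 2E

3023433 in hexadecimal, padded to 24 bits, is 0x2E2249.
Split into bytes (most-significant first): 2E 22 49.
Little-endian: lowest address holds the least-significant byte.
So at ascending addresses the bytes are 49 22 2E.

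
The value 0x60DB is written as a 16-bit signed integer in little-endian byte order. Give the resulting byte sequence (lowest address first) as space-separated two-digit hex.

Split into bytes (most-significant first): 60 DB.
In little-endian order the low byte comes first in memory.
So at ascending addresses the bytes are DB 60.

DB 60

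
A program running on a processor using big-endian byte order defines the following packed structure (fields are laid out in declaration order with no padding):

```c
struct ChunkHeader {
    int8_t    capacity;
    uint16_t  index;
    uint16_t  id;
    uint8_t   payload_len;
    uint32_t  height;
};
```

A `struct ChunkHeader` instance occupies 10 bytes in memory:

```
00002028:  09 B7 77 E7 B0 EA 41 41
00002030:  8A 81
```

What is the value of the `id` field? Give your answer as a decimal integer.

59312

`id` follows `capacity` (1 B), `index` (2 B), so it starts at offset 1 + 2 = 3 and occupies 2 bytes.
Bytes at offsets 3..4: E7 B0.
Big-endian: lowest address holds the most-significant byte.
The bytes are already most-significant first: 0xE7B0.
0xE7B0 = 59312.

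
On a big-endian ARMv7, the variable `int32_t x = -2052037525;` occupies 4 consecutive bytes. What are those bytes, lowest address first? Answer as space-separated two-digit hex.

Two's complement of -2052037525 in 32 bits: 2052037525 = 0x7A4F9B95; invert → 0x85B0646A; add 1 → 0x85B0646B.
Split into bytes (most-significant first): 85 B0 64 6B.
In big-endian order the high byte comes first in memory.
So the memory order matches the most-significant-first order: 85 B0 64 6B.

85 B0 64 6B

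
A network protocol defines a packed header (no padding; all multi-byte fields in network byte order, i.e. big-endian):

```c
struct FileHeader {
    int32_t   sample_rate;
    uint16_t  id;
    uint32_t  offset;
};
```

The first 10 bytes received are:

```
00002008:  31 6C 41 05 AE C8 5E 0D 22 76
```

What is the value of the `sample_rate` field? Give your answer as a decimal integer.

829178117

`sample_rate` is the first field, at byte offset 0, occupying 4 bytes.
Bytes at offsets 0..3: 31 6C 41 05.
Big-endian stores the most-significant byte at the lowest address.
The bytes are already most-significant first: 0x316C4105.
0x316C4105 = 829178117.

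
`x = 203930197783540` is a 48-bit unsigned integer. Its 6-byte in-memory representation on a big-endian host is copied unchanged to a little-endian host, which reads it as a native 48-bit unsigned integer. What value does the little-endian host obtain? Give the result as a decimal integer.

203930197783540 in 48-bit hexadecimal is 0xB97932FF73F4.
Stored big-endian, the bytes at ascending addresses are B9 79 32 FF 73 F4.
Read back as little-endian, the first byte is least significant, giving 0xF473FF3279B9.
0xF473FF3279B9 = 268779039914425.

268779039914425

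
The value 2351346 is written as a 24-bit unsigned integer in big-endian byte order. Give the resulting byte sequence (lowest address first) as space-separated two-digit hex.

2351346 in hexadecimal, padded to 24 bits, is 0x23E0F2.
Split into bytes (most-significant first): 23 E0 F2.
Big-endian stores the most-significant byte at the lowest address.
So the memory order matches the most-significant-first order: 23 E0 F2.

23 E0 F2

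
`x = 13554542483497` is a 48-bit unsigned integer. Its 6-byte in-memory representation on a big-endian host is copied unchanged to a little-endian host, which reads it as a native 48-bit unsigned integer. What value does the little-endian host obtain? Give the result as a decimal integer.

13554542483497 in 48-bit hexadecimal is 0x0C53E9B09829.
Stored big-endian, the bytes at ascending addresses are 0C 53 E9 B0 98 29.
Read back as little-endian, the first byte is least significant, giving 0x2998B0E9530C.
0x2998B0E9530C = 45735779848972.

45735779848972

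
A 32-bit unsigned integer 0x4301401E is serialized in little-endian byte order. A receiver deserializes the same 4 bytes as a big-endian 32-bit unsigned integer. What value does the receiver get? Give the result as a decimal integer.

Stored little-endian, the bytes at ascending addresses are 1E 40 01 43.
Read back as big-endian, the last byte is least significant, giving 0x1E400143.
0x1E400143 = 507511107.

507511107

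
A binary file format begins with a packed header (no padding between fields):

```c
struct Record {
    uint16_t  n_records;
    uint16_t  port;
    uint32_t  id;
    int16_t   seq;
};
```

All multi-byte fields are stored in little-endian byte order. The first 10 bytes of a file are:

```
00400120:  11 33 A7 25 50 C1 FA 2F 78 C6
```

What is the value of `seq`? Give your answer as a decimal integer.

-14728

`seq` follows `n_records` (2 B), `port` (2 B), `id` (4 B), so it starts at offset 2 + 2 + 4 = 8 and occupies 2 bytes.
Bytes at offsets 8..9: 78 C6.
Little-endian stores the least-significant byte at the lowest address.
Reassemble most-significant byte first: C6 78 → 0xC678.
Top bit is set, so as a signed 16-bit value this is 0xC678 − 2^16 = -14728.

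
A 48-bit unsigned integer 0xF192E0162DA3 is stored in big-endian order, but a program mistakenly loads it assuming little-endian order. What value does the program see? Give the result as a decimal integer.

179414052672241

Stored big-endian, the bytes at ascending addresses are F1 92 E0 16 2D A3.
Read back as little-endian, the first byte is least significant, giving 0xA32D16E092F1.
0xA32D16E092F1 = 179414052672241.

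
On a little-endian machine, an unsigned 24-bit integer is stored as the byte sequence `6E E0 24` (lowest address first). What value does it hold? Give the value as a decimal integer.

Little-endian: lowest address holds the least-significant byte.
Reassemble most-significant byte first: 24 E0 6E → 0x24E06E.
0x24E06E = 2416750.

2416750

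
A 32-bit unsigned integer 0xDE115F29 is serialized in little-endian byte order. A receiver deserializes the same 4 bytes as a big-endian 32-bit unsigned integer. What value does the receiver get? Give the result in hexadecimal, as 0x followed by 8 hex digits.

0x295F11DE

Stored little-endian, the bytes at ascending addresses are 29 5F 11 DE.
Read back as big-endian, the last byte is least significant, giving 0x295F11DE.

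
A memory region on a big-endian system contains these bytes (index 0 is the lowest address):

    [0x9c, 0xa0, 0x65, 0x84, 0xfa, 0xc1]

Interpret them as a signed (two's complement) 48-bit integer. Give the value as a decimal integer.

-109262264796479

In big-endian order the high byte comes first in memory.
The bytes are already most-significant first: 0x9CA06584FAC1.
Top bit is set, so as a signed 48-bit value this is 0x9CA06584FAC1 − 2^48 = -109262264796479.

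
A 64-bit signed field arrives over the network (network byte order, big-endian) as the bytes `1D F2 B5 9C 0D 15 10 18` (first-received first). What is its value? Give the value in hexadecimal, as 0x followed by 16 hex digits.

Big-endian stores the most-significant byte at the lowest address.
The bytes are already most-significant first: 0x1DF2B59C0D151018.

0x1DF2B59C0D151018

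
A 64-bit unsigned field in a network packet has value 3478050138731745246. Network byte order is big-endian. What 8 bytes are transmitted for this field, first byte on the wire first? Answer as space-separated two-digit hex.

3478050138731745246 in hexadecimal, padded to 64 bits, is 0x3044842C761A8FDE.
Split into bytes (most-significant first): 30 44 84 2C 76 1A 8F DE.
Big-endian stores the most-significant byte at the lowest address.
So the memory order matches the most-significant-first order: 30 44 84 2C 76 1A 8F DE.

30 44 84 2C 76 1A 8F DE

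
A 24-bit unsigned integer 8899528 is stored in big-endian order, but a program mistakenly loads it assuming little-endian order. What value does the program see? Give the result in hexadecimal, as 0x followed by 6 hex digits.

8899528 in 24-bit hexadecimal is 0x87CBC8.
Stored big-endian, the bytes at ascending addresses are 87 CB C8.
Read back as little-endian, the first byte is least significant, giving 0xC8CB87.

0xC8CB87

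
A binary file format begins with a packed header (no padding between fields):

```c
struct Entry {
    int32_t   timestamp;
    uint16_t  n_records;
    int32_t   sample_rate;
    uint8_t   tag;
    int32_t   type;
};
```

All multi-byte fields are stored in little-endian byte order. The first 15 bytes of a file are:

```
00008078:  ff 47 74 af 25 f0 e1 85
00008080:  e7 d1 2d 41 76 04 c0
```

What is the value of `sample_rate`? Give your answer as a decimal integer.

-773356063

`sample_rate` follows `timestamp` (4 B), `n_records` (2 B), so it starts at offset 4 + 2 = 6 and occupies 4 bytes.
Bytes at offsets 6..9: E1 85 E7 D1.
In little-endian order the low byte comes first in memory.
Reassemble most-significant byte first: D1 E7 85 E1 → 0xD1E785E1.
Top bit is set, so as a signed 32-bit value this is 0xD1E785E1 − 2^32 = -773356063.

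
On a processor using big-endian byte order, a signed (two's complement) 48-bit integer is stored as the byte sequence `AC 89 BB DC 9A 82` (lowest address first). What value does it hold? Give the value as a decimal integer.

-91767414416766

Big-endian stores the most-significant byte at the lowest address.
The bytes are already most-significant first: 0xAC89BBDC9A82.
Top bit is set, so as a signed 48-bit value this is 0xAC89BBDC9A82 − 2^48 = -91767414416766.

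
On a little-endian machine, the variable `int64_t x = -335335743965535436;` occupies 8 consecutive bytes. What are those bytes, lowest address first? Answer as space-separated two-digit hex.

Two's complement of -335335743965535436 in 64 bits: 335335743965535436 = 0x04A75A151B8E9CCC; invert → 0xFB58A5EAE4716333; add 1 → 0xFB58A5EAE4716334.
Split into bytes (most-significant first): FB 58 A5 EA E4 71 63 34.
Little-endian: lowest address holds the least-significant byte.
So at ascending addresses the bytes are 34 63 71 E4 EA A5 58 FB.

34 63 71 E4 EA A5 58 FB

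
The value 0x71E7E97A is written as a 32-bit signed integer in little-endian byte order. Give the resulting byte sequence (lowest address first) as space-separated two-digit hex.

7A E9 E7 71

Split into bytes (most-significant first): 71 E7 E9 7A.
Little-endian: lowest address holds the least-significant byte.
So at ascending addresses the bytes are 7A E9 E7 71.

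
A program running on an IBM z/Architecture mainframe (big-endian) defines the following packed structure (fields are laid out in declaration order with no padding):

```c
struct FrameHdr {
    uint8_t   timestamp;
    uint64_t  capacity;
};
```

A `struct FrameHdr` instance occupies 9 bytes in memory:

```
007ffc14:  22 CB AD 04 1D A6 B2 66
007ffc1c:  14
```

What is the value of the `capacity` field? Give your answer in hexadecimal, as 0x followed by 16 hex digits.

0xCBAD041DA6B26614

`capacity` follows `timestamp` (1 byte), so it starts at byte offset 1 and occupies 8 bytes.
Bytes at offsets 1..8: CB AD 04 1D A6 B2 66 14.
Big-endian stores the most-significant byte at the lowest address.
The bytes are already most-significant first: 0xCBAD041DA6B26614.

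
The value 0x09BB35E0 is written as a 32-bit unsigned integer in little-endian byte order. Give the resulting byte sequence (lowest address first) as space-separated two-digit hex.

Split into bytes (most-significant first): 09 BB 35 E0.
Little-endian stores the least-significant byte at the lowest address.
So at ascending addresses the bytes are E0 35 BB 09.

E0 35 BB 09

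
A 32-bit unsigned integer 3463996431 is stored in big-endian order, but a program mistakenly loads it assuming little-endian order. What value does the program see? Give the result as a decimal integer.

258242766

3463996431 in 32-bit hexadecimal is 0xCE78640F.
Stored big-endian, the bytes at ascending addresses are CE 78 64 0F.
Read back as little-endian, the first byte is least significant, giving 0x0F6478CE.
0x0F6478CE = 258242766.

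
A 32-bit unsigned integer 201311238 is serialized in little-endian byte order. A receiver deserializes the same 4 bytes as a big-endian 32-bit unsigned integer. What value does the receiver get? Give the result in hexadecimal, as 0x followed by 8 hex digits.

0x06C4FF0B

201311238 in 32-bit hexadecimal is 0x0BFFC406.
Stored little-endian, the bytes at ascending addresses are 06 C4 FF 0B.
Read back as big-endian, the last byte is least significant, giving 0x06C4FF0B.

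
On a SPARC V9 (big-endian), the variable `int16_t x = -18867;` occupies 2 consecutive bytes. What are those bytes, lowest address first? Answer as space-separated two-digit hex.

Two's complement of -18867 in 16 bits: 18867 = 0x49B3; invert → 0xB64C; add 1 → 0xB64D.
Split into bytes (most-significant first): B6 4D.
Big-endian: lowest address holds the most-significant byte.
So the memory order matches the most-significant-first order: B6 4D.

B6 4D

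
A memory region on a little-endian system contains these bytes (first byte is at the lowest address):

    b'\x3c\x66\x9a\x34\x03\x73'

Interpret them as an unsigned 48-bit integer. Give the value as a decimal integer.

In little-endian order the low byte comes first in memory.
Reassemble most-significant byte first: 73 03 34 9A 66 3C → 0x7303349A663C.
0x7303349A663C = 126457604630076.

126457604630076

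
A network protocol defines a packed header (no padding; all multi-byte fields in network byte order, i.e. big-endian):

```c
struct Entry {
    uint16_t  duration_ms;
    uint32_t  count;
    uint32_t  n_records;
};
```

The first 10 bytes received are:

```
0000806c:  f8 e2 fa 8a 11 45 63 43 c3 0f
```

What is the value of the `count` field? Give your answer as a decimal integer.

`count` follows `duration_ms` (2 bytes), so it starts at byte offset 2 and occupies 4 bytes.
Bytes at offsets 2..5: FA 8A 11 45.
Big-endian: lowest address holds the most-significant byte.
The bytes are already most-significant first: 0xFA8A1145.
0xFA8A1145 = 4203352389.

4203352389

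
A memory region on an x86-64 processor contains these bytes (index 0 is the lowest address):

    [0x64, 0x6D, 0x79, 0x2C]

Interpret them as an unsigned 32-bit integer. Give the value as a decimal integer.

746155364

Little-endian stores the least-significant byte at the lowest address.
Reassemble most-significant byte first: 2C 79 6D 64 → 0x2C796D64.
0x2C796D64 = 746155364.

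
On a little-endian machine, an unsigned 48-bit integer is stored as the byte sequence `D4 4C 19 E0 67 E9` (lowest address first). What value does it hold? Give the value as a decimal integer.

Little-endian: lowest address holds the least-significant byte.
Reassemble most-significant byte first: E9 67 E0 19 4C D4 → 0xE967E0194CD4.
0xE967E0194CD4 = 256632350657748.

256632350657748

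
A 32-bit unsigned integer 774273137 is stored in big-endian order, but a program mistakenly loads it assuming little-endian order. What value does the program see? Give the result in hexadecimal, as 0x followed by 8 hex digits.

774273137 in 32-bit hexadecimal is 0x2E267871.
Stored big-endian, the bytes at ascending addresses are 2E 26 78 71.
Read back as little-endian, the first byte is least significant, giving 0x7178262E.

0x7178262E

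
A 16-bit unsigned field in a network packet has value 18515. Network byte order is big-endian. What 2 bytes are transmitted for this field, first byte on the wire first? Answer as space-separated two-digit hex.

48 53

18515 in hexadecimal, padded to 16 bits, is 0x4853.
Split into bytes (most-significant first): 48 53.
Big-endian: lowest address holds the most-significant byte.
So the memory order matches the most-significant-first order: 48 53.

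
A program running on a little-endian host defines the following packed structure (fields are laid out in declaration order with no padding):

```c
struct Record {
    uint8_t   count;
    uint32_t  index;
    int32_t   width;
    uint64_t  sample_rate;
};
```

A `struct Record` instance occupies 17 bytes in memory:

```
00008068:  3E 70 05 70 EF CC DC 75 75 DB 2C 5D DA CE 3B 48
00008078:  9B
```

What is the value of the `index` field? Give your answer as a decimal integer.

4017096048

`index` follows `count` (1 byte), so it starts at byte offset 1 and occupies 4 bytes.
Bytes at offsets 1..4: 70 05 70 EF.
Little-endian: lowest address holds the least-significant byte.
Reassemble most-significant byte first: EF 70 05 70 → 0xEF700570.
0xEF700570 = 4017096048.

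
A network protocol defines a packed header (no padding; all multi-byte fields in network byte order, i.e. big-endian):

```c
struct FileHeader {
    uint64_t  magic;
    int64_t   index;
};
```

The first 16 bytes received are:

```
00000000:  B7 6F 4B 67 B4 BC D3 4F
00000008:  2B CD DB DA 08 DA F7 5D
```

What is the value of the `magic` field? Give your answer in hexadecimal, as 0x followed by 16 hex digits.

0xB76F4B67B4BCD34F

`magic` is the first field, at byte offset 0, occupying 8 bytes.
Bytes at offsets 0..7: B7 6F 4B 67 B4 BC D3 4F.
Big-endian: lowest address holds the most-significant byte.
The bytes are already most-significant first: 0xB76F4B67B4BCD34F.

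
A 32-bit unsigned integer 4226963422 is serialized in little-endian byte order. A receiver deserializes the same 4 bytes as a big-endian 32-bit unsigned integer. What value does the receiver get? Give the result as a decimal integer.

4226963422 in 32-bit hexadecimal is 0xFBF257DE.
Stored little-endian, the bytes at ascending addresses are DE 57 F2 FB.
Read back as big-endian, the last byte is least significant, giving 0xDE57F2FB.
0xDE57F2FB = 3730305787.

3730305787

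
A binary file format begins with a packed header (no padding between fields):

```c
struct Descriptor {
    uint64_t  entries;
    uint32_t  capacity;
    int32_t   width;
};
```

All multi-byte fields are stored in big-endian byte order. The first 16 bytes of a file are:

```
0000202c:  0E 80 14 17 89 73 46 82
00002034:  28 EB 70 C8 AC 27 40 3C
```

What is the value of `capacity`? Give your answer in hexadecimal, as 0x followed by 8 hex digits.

`capacity` follows `entries` (8 bytes), so it starts at byte offset 8 and occupies 4 bytes.
Bytes at offsets 8..11: 28 EB 70 C8.
In big-endian order the high byte comes first in memory.
The bytes are already most-significant first: 0x28EB70C8.

0x28EB70C8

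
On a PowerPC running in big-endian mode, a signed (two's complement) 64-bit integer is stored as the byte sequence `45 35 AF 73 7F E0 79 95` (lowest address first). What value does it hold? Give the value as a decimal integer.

4987085072984209813

Big-endian: lowest address holds the most-significant byte.
The bytes are already most-significant first: 0x4535AF737FE07995.
0x4535AF737FE07995 = 4987085072984209813.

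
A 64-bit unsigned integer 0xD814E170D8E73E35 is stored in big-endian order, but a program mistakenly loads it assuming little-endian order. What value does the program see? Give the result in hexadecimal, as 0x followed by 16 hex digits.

0x353EE7D870E114D8

Stored big-endian, the bytes at ascending addresses are D8 14 E1 70 D8 E7 3E 35.
Read back as little-endian, the first byte is least significant, giving 0x353EE7D870E114D8.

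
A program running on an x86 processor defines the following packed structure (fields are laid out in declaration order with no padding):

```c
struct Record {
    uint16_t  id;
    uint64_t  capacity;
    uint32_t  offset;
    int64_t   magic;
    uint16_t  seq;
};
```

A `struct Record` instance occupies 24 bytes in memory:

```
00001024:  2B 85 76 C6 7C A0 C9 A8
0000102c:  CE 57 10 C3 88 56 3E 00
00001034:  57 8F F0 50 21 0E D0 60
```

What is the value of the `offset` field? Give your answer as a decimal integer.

1451803408

`offset` follows `id` (2 B), `capacity` (8 B), so it starts at offset 2 + 8 = 10 and occupies 4 bytes.
Bytes at offsets 10..13: 10 C3 88 56.
Little-endian stores the least-significant byte at the lowest address.
Reassemble most-significant byte first: 56 88 C3 10 → 0x5688C310.
0x5688C310 = 1451803408.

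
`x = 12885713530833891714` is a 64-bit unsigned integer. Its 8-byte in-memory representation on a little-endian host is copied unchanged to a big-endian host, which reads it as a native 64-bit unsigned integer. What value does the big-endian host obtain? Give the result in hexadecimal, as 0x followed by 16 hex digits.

12885713530833891714 in 64-bit hexadecimal is 0xB2D3402F52CC7182.
Stored little-endian, the bytes at ascending addresses are 82 71 CC 52 2F 40 D3 B2.
Read back as big-endian, the last byte is least significant, giving 0x8271CC522F40D3B2.

0x8271CC522F40D3B2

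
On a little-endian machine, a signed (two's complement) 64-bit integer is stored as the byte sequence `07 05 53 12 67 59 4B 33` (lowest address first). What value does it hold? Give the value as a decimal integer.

In little-endian order the low byte comes first in memory.
Reassemble most-significant byte first: 33 4B 59 67 12 53 05 07 → 0x334B596712530507.
0x334B596712530507 = 3696146218411558151.

3696146218411558151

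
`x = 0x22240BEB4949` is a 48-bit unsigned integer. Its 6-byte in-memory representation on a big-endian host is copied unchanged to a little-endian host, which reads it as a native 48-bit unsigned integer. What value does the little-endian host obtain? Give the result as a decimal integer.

Stored big-endian, the bytes at ascending addresses are 22 24 0B EB 49 49.
Read back as little-endian, the first byte is least significant, giving 0x4949EB0B2422.
0x4949EB0B2422 = 80581824816162.

80581824816162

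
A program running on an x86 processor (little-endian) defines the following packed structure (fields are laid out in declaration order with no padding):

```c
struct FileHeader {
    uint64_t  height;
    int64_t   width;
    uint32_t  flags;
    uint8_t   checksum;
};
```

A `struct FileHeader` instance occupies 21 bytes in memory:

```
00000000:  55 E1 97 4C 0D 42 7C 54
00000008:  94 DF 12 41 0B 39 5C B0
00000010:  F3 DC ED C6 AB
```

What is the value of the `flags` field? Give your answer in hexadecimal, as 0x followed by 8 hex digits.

0xC6EDDCF3

`flags` follows `height` (8 B), `width` (8 B), so it starts at offset 8 + 8 = 16 and occupies 4 bytes.
Bytes at offsets 16..19: F3 DC ED C6.
Little-endian stores the least-significant byte at the lowest address.
Reassemble most-significant byte first: C6 ED DC F3 → 0xC6EDDCF3.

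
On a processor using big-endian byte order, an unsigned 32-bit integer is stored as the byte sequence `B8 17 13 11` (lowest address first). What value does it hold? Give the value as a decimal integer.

3088519953

In big-endian order the high byte comes first in memory.
The bytes are already most-significant first: 0xB8171311.
0xB8171311 = 3088519953.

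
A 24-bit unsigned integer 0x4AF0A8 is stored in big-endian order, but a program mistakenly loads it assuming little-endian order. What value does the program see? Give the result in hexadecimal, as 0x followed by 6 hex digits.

Stored big-endian, the bytes at ascending addresses are 4A F0 A8.
Read back as little-endian, the first byte is least significant, giving 0xA8F04A.

0xA8F04A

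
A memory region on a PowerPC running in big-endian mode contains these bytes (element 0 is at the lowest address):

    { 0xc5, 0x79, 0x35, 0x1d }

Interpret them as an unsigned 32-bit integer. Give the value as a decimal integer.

3313055005

In big-endian order the high byte comes first in memory.
The bytes are already most-significant first: 0xC579351D.
0xC579351D = 3313055005.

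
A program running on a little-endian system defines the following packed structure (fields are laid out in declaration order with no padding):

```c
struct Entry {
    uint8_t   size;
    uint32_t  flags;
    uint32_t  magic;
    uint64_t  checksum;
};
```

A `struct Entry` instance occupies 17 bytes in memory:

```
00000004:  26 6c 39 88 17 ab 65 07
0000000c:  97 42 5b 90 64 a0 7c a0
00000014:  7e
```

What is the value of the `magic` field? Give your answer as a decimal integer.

2533844395

`magic` follows `size` (1 B), `flags` (4 B), so it starts at offset 1 + 4 = 5 and occupies 4 bytes.
Bytes at offsets 5..8: AB 65 07 97.
Little-endian: lowest address holds the least-significant byte.
Reassemble most-significant byte first: 97 07 65 AB → 0x970765AB.
0x970765AB = 2533844395.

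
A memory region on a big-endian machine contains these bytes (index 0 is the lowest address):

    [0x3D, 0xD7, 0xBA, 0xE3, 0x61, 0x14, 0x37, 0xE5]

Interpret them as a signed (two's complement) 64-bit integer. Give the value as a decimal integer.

Big-endian stores the most-significant byte at the lowest address.
The bytes are already most-significant first: 0x3DD7BAE3611437E5.
0x3DD7BAE3611437E5 = 4456235842055452645.

4456235842055452645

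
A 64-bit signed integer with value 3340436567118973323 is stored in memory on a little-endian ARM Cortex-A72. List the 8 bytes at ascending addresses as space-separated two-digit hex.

3340436567118973323 in hexadecimal, padded to 64 bits, is 0x2E5B9D5C01DA098B.
Split into bytes (most-significant first): 2E 5B 9D 5C 01 DA 09 8B.
In little-endian order the low byte comes first in memory.
So at ascending addresses the bytes are 8B 09 DA 01 5C 9D 5B 2E.

8B 09 DA 01 5C 9D 5B 2E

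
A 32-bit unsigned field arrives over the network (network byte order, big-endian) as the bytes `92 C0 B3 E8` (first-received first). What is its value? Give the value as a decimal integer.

2462102504

Big-endian stores the most-significant byte at the lowest address.
The bytes are already most-significant first: 0x92C0B3E8.
0x92C0B3E8 = 2462102504.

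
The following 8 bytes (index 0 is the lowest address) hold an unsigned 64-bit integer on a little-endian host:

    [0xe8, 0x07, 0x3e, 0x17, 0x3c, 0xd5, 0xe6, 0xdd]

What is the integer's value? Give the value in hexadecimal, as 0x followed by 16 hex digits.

Little-endian stores the least-significant byte at the lowest address.
Reassemble most-significant byte first: DD E6 D5 3C 17 3E 07 E8 → 0xDDE6D53C173E07E8.

0xDDE6D53C173E07E8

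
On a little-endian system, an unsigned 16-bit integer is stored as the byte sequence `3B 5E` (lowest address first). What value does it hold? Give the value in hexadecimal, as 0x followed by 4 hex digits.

0x5E3B

In little-endian order the low byte comes first in memory.
Reassemble most-significant byte first: 5E 3B → 0x5E3B.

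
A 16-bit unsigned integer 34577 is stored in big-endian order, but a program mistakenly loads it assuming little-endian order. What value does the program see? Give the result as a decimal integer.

4487

34577 in 16-bit hexadecimal is 0x8711.
Stored big-endian, the bytes at ascending addresses are 87 11.
Read back as little-endian, the first byte is least significant, giving 0x1187.
0x1187 = 4487.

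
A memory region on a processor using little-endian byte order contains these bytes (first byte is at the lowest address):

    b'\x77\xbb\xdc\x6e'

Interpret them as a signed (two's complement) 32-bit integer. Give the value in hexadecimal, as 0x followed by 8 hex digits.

Little-endian: lowest address holds the least-significant byte.
Reassemble most-significant byte first: 6E DC BB 77 → 0x6EDCBB77.

0x6EDCBB77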